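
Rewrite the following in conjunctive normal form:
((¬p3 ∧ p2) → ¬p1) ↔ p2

p2 ∧ (¬p2 ∨ p3 ∨ ¬p1)

((¬p3 ∧ p2) → ¬p1) ↔ p2
= (((¬p3 ∧ p2) → ¬p1) → p2) ∧ (p2 → ((¬p3 ∧ p2) → ¬p1))   [eliminate ↔]
= (¬((¬p3 ∧ p2) → ¬p1) ∨ p2) ∧ (p2 → ((¬p3 ∧ p2) → ¬p1))   [eliminate →]
= (¬(¬(¬p3 ∧ p2) ∨ ¬p1) ∨ p2) ∧ (p2 → ((¬p3 ∧ p2) → ¬p1))   [eliminate →]
= (¬(¬(¬p3 ∧ p2) ∨ ¬p1) ∨ p2) ∧ (¬p2 ∨ ((¬p3 ∧ p2) → ¬p1))   [eliminate →]
= (¬(¬(¬p3 ∧ p2) ∨ ¬p1) ∨ p2) ∧ (¬p2 ∨ ¬(¬p3 ∧ p2) ∨ ¬p1)   [eliminate →]
= ((¬¬(¬p3 ∧ p2) ∧ ¬¬p1) ∨ p2) ∧ (¬p2 ∨ ¬(¬p3 ∧ p2) ∨ ¬p1)   [De Morgan]
= ((¬p3 ∧ p2 ∧ ¬¬p1) ∨ p2) ∧ (¬p2 ∨ ¬(¬p3 ∧ p2) ∨ ¬p1)   [double negation]
= ((¬p3 ∧ p2 ∧ p1) ∨ p2) ∧ (¬p2 ∨ ¬(¬p3 ∧ p2) ∨ ¬p1)   [double negation]
= ((¬p3 ∧ p2 ∧ p1) ∨ p2) ∧ (¬p2 ∨ ¬¬p3 ∨ ¬p2 ∨ ¬p1)   [De Morgan]
= ((¬p3 ∧ p2 ∧ p1) ∨ p2) ∧ (¬p2 ∨ p3 ∨ ¬p2 ∨ ¬p1)   [double negation]
= (¬p3 ∨ p2) ∧ (p2 ∨ p2) ∧ (p1 ∨ p2) ∧ (¬p2 ∨ p3 ∨ ¬p2 ∨ ¬p1)   [distribute ∨ over ∧]
= p2 ∧ (¬p2 ∨ p3 ∨ ¬p1)   [simplify]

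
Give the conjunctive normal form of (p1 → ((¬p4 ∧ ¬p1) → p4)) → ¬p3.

(p1 → ((¬p4 ∧ ¬p1) → p4)) → ¬p3
⇔ ¬(p1 → ((¬p4 ∧ ¬p1) → p4)) ∨ ¬p3
⇔ ¬(¬p1 ∨ ((¬p4 ∧ ¬p1) → p4)) ∨ ¬p3
⇔ ¬(¬p1 ∨ ¬(¬p4 ∧ ¬p1) ∨ p4) ∨ ¬p3
⇔ (¬¬p1 ∧ ¬¬(¬p4 ∧ ¬p1) ∧ ¬p4) ∨ ¬p3
⇔ (p1 ∧ ¬¬(¬p4 ∧ ¬p1) ∧ ¬p4) ∨ ¬p3
⇔ (p1 ∧ ¬p4 ∧ ¬p1 ∧ ¬p4) ∨ ¬p3
⇔ (p1 ∨ ¬p3) ∧ (¬p4 ∨ ¬p3) ∧ (¬p1 ∨ ¬p3) ∧ (¬p4 ∨ ¬p3)
⇔ (p1 ∨ ¬p3) ∧ (¬p4 ∨ ¬p3) ∧ (¬p1 ∨ ¬p3)

(p1 ∨ ¬p3) ∧ (¬p4 ∨ ¬p3) ∧ (¬p1 ∨ ¬p3)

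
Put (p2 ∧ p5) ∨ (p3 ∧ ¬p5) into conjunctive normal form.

(p2 ∨ p3) ∧ (p2 ∨ ¬p5) ∧ (p5 ∨ p3)

(p2 ∧ p5) ∨ (p3 ∧ ¬p5)
⇔ (p2 ∨ p3) ∧ (p2 ∨ ¬p5) ∧ (p5 ∨ p3) ∧ (p5 ∨ ¬p5)   — distribute ∨ over ∧
⇔ (p2 ∨ p3) ∧ (p2 ∨ ¬p5) ∧ (p5 ∨ p3)   — simplify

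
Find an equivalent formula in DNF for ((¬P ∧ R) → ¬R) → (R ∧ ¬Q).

(¬P ∧ R) ∨ (R ∧ ¬Q)

((¬P ∧ R) → ¬R) → (R ∧ ¬Q)
= ¬((¬P ∧ R) → ¬R) ∨ (R ∧ ¬Q)   [eliminate →]
= ¬(¬(¬P ∧ R) ∨ ¬R) ∨ (R ∧ ¬Q)   [eliminate →]
= (¬¬(¬P ∧ R) ∧ ¬¬R) ∨ (R ∧ ¬Q)   [De Morgan]
= (¬P ∧ R ∧ ¬¬R) ∨ (R ∧ ¬Q)   [double negation]
= (¬P ∧ R ∧ R) ∨ (R ∧ ¬Q)   [double negation]
= (¬P ∧ R) ∨ (R ∧ ¬Q)   [simplify]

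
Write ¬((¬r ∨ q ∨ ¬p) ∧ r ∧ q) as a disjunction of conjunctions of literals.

¬((¬r ∨ q ∨ ¬p) ∧ r ∧ q)
= ¬(¬r ∨ q ∨ ¬p) ∨ ¬r ∨ ¬q   [De Morgan]
= (¬¬r ∧ ¬q ∧ ¬¬p) ∨ ¬r ∨ ¬q   [De Morgan]
= (r ∧ ¬q ∧ ¬¬p) ∨ ¬r ∨ ¬q   [double negation]
= (r ∧ ¬q ∧ p) ∨ ¬r ∨ ¬q   [double negation]
= ¬r ∨ ¬q   [simplify]

¬r ∨ ¬q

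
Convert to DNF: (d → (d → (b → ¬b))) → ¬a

(d ∧ b) ∨ ¬a

(d → (d → (b → ¬b))) → ¬a
= ¬(d → (d → (b → ¬b))) ∨ ¬a   [eliminate →]
= ¬(¬d ∨ (d → (b → ¬b))) ∨ ¬a   [eliminate →]
= ¬(¬d ∨ ¬d ∨ (b → ¬b)) ∨ ¬a   [eliminate →]
= ¬(¬d ∨ ¬d ∨ ¬b ∨ ¬b) ∨ ¬a   [eliminate →]
= (¬¬d ∧ ¬¬d ∧ ¬¬b ∧ ¬¬b) ∨ ¬a   [De Morgan]
= (d ∧ ¬¬d ∧ ¬¬b ∧ ¬¬b) ∨ ¬a   [double negation]
= (d ∧ d ∧ ¬¬b ∧ ¬¬b) ∨ ¬a   [double negation]
= (d ∧ d ∧ b ∧ ¬¬b) ∨ ¬a   [double negation]
= (d ∧ d ∧ b ∧ b) ∨ ¬a   [double negation]
= (d ∧ b) ∨ ¬a   [simplify]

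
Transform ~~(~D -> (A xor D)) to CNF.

~~(~D -> (A xor D))
≡ ~~(~~D | (A xor D))   (eliminate ->)
≡ ~~(~~D | ((A | D) & ~(A & D)))   (expand xor)
≡ ~~D | ((A | D) & ~(A & D))   (double negation)
≡ D | ((A | D) & ~(A & D))   (double negation)
≡ D | ((A | D) & (~A | ~D))   (De Morgan)
≡ (D | A | D) & (D | ~A | ~D)   (distribute | over &)
≡ D | A   (simplify)

D | A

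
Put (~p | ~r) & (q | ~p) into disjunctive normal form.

~p | (~r & q)

(~p | ~r) & (q | ~p)
⇔ (~p & q) | (~p & ~p) | (~r & q) | (~r & ~p)   (distribute & over |)
⇔ ~p | (~r & q)   (simplify)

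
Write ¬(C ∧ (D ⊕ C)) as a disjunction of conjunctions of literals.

¬(C ∧ (D ⊕ C))
⇔ ¬(C ∧ ((D ∧ ¬C) ∨ (¬D ∧ C)))   — expand ⊕
⇔ ¬C ∨ ¬((D ∧ ¬C) ∨ (¬D ∧ C))   — De Morgan
⇔ ¬C ∨ (¬(D ∧ ¬C) ∧ ¬(¬D ∧ C))   — De Morgan
⇔ ¬C ∨ ((¬D ∨ ¬¬C) ∧ ¬(¬D ∧ C))   — De Morgan
⇔ ¬C ∨ ((¬D ∨ C) ∧ ¬(¬D ∧ C))   — double negation
⇔ ¬C ∨ ((¬D ∨ C) ∧ (¬¬D ∨ ¬C))   — De Morgan
⇔ ¬C ∨ ((¬D ∨ C) ∧ (D ∨ ¬C))   — double negation
⇔ ¬C ∨ (¬D ∧ D) ∨ (¬D ∧ ¬C) ∨ (C ∧ D) ∨ (C ∧ ¬C)   — distribute ∧ over ∨
⇔ ¬C ∨ (C ∧ D)   — simplify

¬C ∨ (C ∧ D)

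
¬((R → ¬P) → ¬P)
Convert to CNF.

(¬R ∨ ¬P) ∧ P

¬((R → ¬P) → ¬P)
≡ ¬(¬(R → ¬P) ∨ ¬P)   (eliminate →)
≡ ¬(¬(¬R ∨ ¬P) ∨ ¬P)   (eliminate →)
≡ ¬¬(¬R ∨ ¬P) ∧ ¬¬P   (De Morgan)
≡ (¬R ∨ ¬P) ∧ ¬¬P   (double negation)
≡ (¬R ∨ ¬P) ∧ P   (double negation)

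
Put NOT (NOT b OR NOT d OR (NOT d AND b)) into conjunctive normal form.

NOT (NOT b OR NOT d OR (NOT d AND b))
= NOT NOT b AND NOT NOT d AND NOT (NOT d AND b)
= b AND NOT NOT d AND NOT (NOT d AND b)
= b AND d AND NOT (NOT d AND b)
= b AND d AND (NOT NOT d OR NOT b)
= b AND d AND (d OR NOT b)
= b AND d

b AND d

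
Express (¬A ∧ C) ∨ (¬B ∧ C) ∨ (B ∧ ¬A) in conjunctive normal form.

(¬A ∧ C) ∨ (¬B ∧ C) ∨ (B ∧ ¬A)
≡ (¬A ∨ ¬B ∨ B) ∧ (¬A ∨ ¬B ∨ ¬A) ∧ (¬A ∨ C ∨ B) ∧ (¬A ∨ C ∨ ¬A) ∧ (C ∨ ¬B ∨ B) ∧ (C ∨ ¬B ∨ ¬A) ∧ (C ∨ C ∨ B) ∧ (C ∨ C ∨ ¬A)   [distribute ∨ over ∧]
≡ (¬A ∨ ¬B) ∧ (¬A ∨ C) ∧ (C ∨ B)   [simplify]

(¬A ∨ ¬B) ∧ (¬A ∨ C) ∧ (C ∨ B)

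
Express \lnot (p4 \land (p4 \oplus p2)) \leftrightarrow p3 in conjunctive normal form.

(p4 \lor p3) \land (\lnot p4 \lor \lnot p2 \lor p3) \land (\lnot p3 \lor \lnot p4 \lor p2)

\lnot (p4 \land (p4 \oplus p2)) \leftrightarrow p3
≡ (\lnot (p4 \land (p4 \oplus p2)) \to p3) \land (p3 \to \lnot (p4 \land (p4 \oplus p2)))   [eliminate \leftrightarrow]
≡ (\lnot \lnot (p4 \land (p4 \oplus p2)) \lor p3) \land (p3 \to \lnot (p4 \land (p4 \oplus p2)))   [eliminate \to]
≡ (\lnot \lnot (p4 \land (p4 \lor p2) \land \lnot (p4 \land p2)) \lor p3) \land (p3 \to \lnot (p4 \land (p4 \oplus p2)))   [expand \oplus]
≡ (\lnot \lnot (p4 \land (p4 \lor p2) \land \lnot (p4 \land p2)) \lor p3) \land (\lnot p3 \lor \lnot (p4 \land (p4 \oplus p2)))   [eliminate \to]
≡ (\lnot \lnot (p4 \land (p4 \lor p2) \land \lnot (p4 \land p2)) \lor p3) \land (\lnot p3 \lor \lnot (p4 \land (p4 \lor p2) \land \lnot (p4 \land p2)))   [expand \oplus]
≡ (p4 \land (p4 \lor p2) \land \lnot (p4 \land p2) \lor p3) \land (\lnot p3 \lor \lnot (p4 \land (p4 \lor p2) \land \lnot (p4 \land p2)))   [double negation]
≡ (p4 \land (p4 \lor p2) \land (\lnot p4 \lor \lnot p2) \lor p3) \land (\lnot p3 \lor \lnot (p4 \land (p4 \lor p2) \land \lnot (p4 \land p2)))   [De Morgan]
≡ (p4 \land (p4 \lor p2) \land (\lnot p4 \lor \lnot p2) \lor p3) \land (\lnot p3 \lor \lnot p4 \lor \lnot (p4 \lor p2) \lor \lnot \lnot (p4 \land p2))   [De Morgan]
≡ (p4 \land (p4 \lor p2) \land (\lnot p4 \lor \lnot p2) \lor p3) \land (\lnot p3 \lor \lnot p4 \lor \lnot p4 \land \lnot p2 \lor \lnot \lnot (p4 \land p2))   [De Morgan]
≡ (p4 \land (p4 \lor p2) \land (\lnot p4 \lor \lnot p2) \lor p3) \land (\lnot p3 \lor \lnot p4 \lor \lnot p4 \land \lnot p2 \lor p4 \land p2)   [double negation]
≡ (p4 \lor p3) \land (p4 \lor p2 \lor p3) \land (\lnot p4 \lor \lnot p2 \lor p3) \land (\lnot p3 \lor \lnot p4 \lor \lnot p4 \lor p4) \land (\lnot p3 \lor \lnot p4 \lor \lnot p4 \lor p2) \land (\lnot p3 \lor \lnot p4 \lor \lnot p2 \lor p4) \land (\lnot p3 \lor \lnot p4 \lor \lnot p2 \lor p2)   [distribute \lor over \land]
≡ (p4 \lor p3) \land (\lnot p4 \lor \lnot p2 \lor p3) \land (\lnot p3 \lor \lnot p4 \lor p2)   [simplify]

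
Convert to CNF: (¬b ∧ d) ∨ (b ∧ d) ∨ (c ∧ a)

(d ∨ c) ∧ (d ∨ a)

(¬b ∧ d) ∨ (b ∧ d) ∨ (c ∧ a)
⇔ (¬b ∨ b ∨ c) ∧ (¬b ∨ b ∨ a) ∧ (¬b ∨ d ∨ c) ∧ (¬b ∨ d ∨ a) ∧ (d ∨ b ∨ c) ∧ (d ∨ b ∨ a) ∧ (d ∨ d ∨ c) ∧ (d ∨ d ∨ a)   [distribute ∨ over ∧]
⇔ (d ∨ c) ∧ (d ∨ a)   [simplify]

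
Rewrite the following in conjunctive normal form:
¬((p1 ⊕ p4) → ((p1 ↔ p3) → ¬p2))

¬((p1 ⊕ p4) → ((p1 ↔ p3) → ¬p2))
≡ ¬(¬(p1 ⊕ p4) ∨ ((p1 ↔ p3) → ¬p2))
≡ ¬(¬((p1 ∨ p4) ∧ ¬(p1 ∧ p4)) ∨ ((p1 ↔ p3) → ¬p2))
≡ ¬(¬((p1 ∨ p4) ∧ ¬(p1 ∧ p4)) ∨ ¬(p1 ↔ p3) ∨ ¬p2)
≡ ¬(¬((p1 ∨ p4) ∧ ¬(p1 ∧ p4)) ∨ ¬((p1 → p3) ∧ (p3 → p1)) ∨ ¬p2)
≡ ¬(¬((p1 ∨ p4) ∧ ¬(p1 ∧ p4)) ∨ ¬((¬p1 ∨ p3) ∧ (p3 → p1)) ∨ ¬p2)
≡ ¬(¬((p1 ∨ p4) ∧ ¬(p1 ∧ p4)) ∨ ¬((¬p1 ∨ p3) ∧ (¬p3 ∨ p1)) ∨ ¬p2)
≡ ¬¬((p1 ∨ p4) ∧ ¬(p1 ∧ p4)) ∧ ¬¬((¬p1 ∨ p3) ∧ (¬p3 ∨ p1)) ∧ ¬¬p2
≡ (p1 ∨ p4) ∧ ¬(p1 ∧ p4) ∧ ¬¬((¬p1 ∨ p3) ∧ (¬p3 ∨ p1)) ∧ ¬¬p2
≡ (p1 ∨ p4) ∧ (¬p1 ∨ ¬p4) ∧ ¬¬((¬p1 ∨ p3) ∧ (¬p3 ∨ p1)) ∧ ¬¬p2
≡ (p1 ∨ p4) ∧ (¬p1 ∨ ¬p4) ∧ (¬p1 ∨ p3) ∧ (¬p3 ∨ p1) ∧ ¬¬p2
≡ (p1 ∨ p4) ∧ (¬p1 ∨ ¬p4) ∧ (¬p1 ∨ p3) ∧ (¬p3 ∨ p1) ∧ p2

(p1 ∨ p4) ∧ (¬p1 ∨ ¬p4) ∧ (¬p1 ∨ p3) ∧ (¬p3 ∨ p1) ∧ p2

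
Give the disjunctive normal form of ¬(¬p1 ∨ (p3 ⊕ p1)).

¬(¬p1 ∨ (p3 ⊕ p1))
⇔ ¬(¬p1 ∨ (p3 ∧ ¬p1) ∨ (¬p3 ∧ p1))   — expand ⊕
⇔ ¬¬p1 ∧ ¬(p3 ∧ ¬p1) ∧ ¬(¬p3 ∧ p1)   — De Morgan
⇔ p1 ∧ ¬(p3 ∧ ¬p1) ∧ ¬(¬p3 ∧ p1)   — double negation
⇔ p1 ∧ (¬p3 ∨ ¬¬p1) ∧ ¬(¬p3 ∧ p1)   — De Morgan
⇔ p1 ∧ (¬p3 ∨ p1) ∧ ¬(¬p3 ∧ p1)   — double negation
⇔ p1 ∧ (¬p3 ∨ p1) ∧ (¬¬p3 ∨ ¬p1)   — De Morgan
⇔ p1 ∧ (¬p3 ∨ p1) ∧ (p3 ∨ ¬p1)   — double negation
⇔ (p1 ∧ ¬p3 ∧ p3) ∨ (p1 ∧ ¬p3 ∧ ¬p1) ∨ (p1 ∧ p1 ∧ p3) ∨ (p1 ∧ p1 ∧ ¬p1)   — distribute ∧ over ∨
⇔ p1 ∧ p3   — simplify

p1 ∧ p3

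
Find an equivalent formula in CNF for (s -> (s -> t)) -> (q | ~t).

~t | q

(s -> (s -> t)) -> (q | ~t)
⇔ ~(s -> (s -> t)) | q | ~t   [eliminate ->]
⇔ ~(~s | (s -> t)) | q | ~t   [eliminate ->]
⇔ ~(~s | ~s | t) | q | ~t   [eliminate ->]
⇔ (~~s & ~~s & ~t) | q | ~t   [De Morgan]
⇔ (s & ~~s & ~t) | q | ~t   [double negation]
⇔ (s & s & ~t) | q | ~t   [double negation]
⇔ (s | q | ~t) & (s | q | ~t) & (~t | q | ~t)   [distribute | over &]
⇔ ~t | q   [simplify]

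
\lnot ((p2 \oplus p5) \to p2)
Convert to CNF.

(p2 \lor p5) \land \lnot p2

\lnot ((p2 \oplus p5) \to p2)
⇔ \lnot (\lnot (p2 \oplus p5) \lor p2)   [eliminate \to]
⇔ \lnot (\lnot ((p2 \lor p5) \land \lnot (p2 \land p5)) \lor p2)   [expand \oplus]
⇔ \lnot \lnot ((p2 \lor p5) \land \lnot (p2 \land p5)) \land \lnot p2   [De Morgan]
⇔ (p2 \lor p5) \land \lnot (p2 \land p5) \land \lnot p2   [double negation]
⇔ (p2 \lor p5) \land (\lnot p2 \lor \lnot p5) \land \lnot p2   [De Morgan]
⇔ (p2 \lor p5) \land \lnot p2   [simplify]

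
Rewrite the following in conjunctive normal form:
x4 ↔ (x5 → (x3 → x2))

x4 ↔ (x5 → (x3 → x2))
≡ (x4 → (x5 → (x3 → x2))) ∧ ((x5 → (x3 → x2)) → x4)   [eliminate ↔]
≡ (¬x4 ∨ (x5 → (x3 → x2))) ∧ ((x5 → (x3 → x2)) → x4)   [eliminate →]
≡ (¬x4 ∨ ¬x5 ∨ (x3 → x2)) ∧ ((x5 → (x3 → x2)) → x4)   [eliminate →]
≡ (¬x4 ∨ ¬x5 ∨ ¬x3 ∨ x2) ∧ ((x5 → (x3 → x2)) → x4)   [eliminate →]
≡ (¬x4 ∨ ¬x5 ∨ ¬x3 ∨ x2) ∧ (¬(x5 → (x3 → x2)) ∨ x4)   [eliminate →]
≡ (¬x4 ∨ ¬x5 ∨ ¬x3 ∨ x2) ∧ (¬(¬x5 ∨ (x3 → x2)) ∨ x4)   [eliminate →]
≡ (¬x4 ∨ ¬x5 ∨ ¬x3 ∨ x2) ∧ (¬(¬x5 ∨ ¬x3 ∨ x2) ∨ x4)   [eliminate →]
≡ (¬x4 ∨ ¬x5 ∨ ¬x3 ∨ x2) ∧ ((¬¬x5 ∧ ¬¬x3 ∧ ¬x2) ∨ x4)   [De Morgan]
≡ (¬x4 ∨ ¬x5 ∨ ¬x3 ∨ x2) ∧ ((x5 ∧ ¬¬x3 ∧ ¬x2) ∨ x4)   [double negation]
≡ (¬x4 ∨ ¬x5 ∨ ¬x3 ∨ x2) ∧ ((x5 ∧ x3 ∧ ¬x2) ∨ x4)   [double negation]
≡ (¬x4 ∨ ¬x5 ∨ ¬x3 ∨ x2) ∧ (x5 ∨ x4) ∧ (x3 ∨ x4) ∧ (¬x2 ∨ x4)   [distribute ∨ over ∧]

(¬x4 ∨ ¬x5 ∨ ¬x3 ∨ x2) ∧ (x5 ∨ x4) ∧ (x3 ∨ x4) ∧ (¬x2 ∨ x4)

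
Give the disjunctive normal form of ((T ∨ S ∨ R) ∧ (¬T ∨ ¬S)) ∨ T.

((T ∨ S ∨ R) ∧ (¬T ∨ ¬S)) ∨ T
≡ (T ∧ ¬T) ∨ (T ∧ ¬S) ∨ (S ∧ ¬T) ∨ (S ∧ ¬S) ∨ (R ∧ ¬T) ∨ (R ∧ ¬S) ∨ T   [distribute ∧ over ∨]
≡ (S ∧ ¬T) ∨ (R ∧ ¬T) ∨ (R ∧ ¬S) ∨ T   [simplify]

(S ∧ ¬T) ∨ (R ∧ ¬T) ∨ (R ∧ ¬S) ∨ T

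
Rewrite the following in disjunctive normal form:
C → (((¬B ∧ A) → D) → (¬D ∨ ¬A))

C → (((¬B ∧ A) → D) → (¬D ∨ ¬A))
≡ ¬C ∨ (((¬B ∧ A) → D) → (¬D ∨ ¬A))
≡ ¬C ∨ ¬((¬B ∧ A) → D) ∨ ¬D ∨ ¬A
≡ ¬C ∨ ¬(¬(¬B ∧ A) ∨ D) ∨ ¬D ∨ ¬A
≡ ¬C ∨ (¬¬(¬B ∧ A) ∧ ¬D) ∨ ¬D ∨ ¬A
≡ ¬C ∨ (¬B ∧ A ∧ ¬D) ∨ ¬D ∨ ¬A
≡ ¬C ∨ ¬D ∨ ¬A

¬C ∨ ¬D ∨ ¬A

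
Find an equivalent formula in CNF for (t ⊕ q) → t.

(t ⊕ q) → t
⇔ ¬(t ⊕ q) ∨ t   [eliminate →]
⇔ ¬((t ∨ q) ∧ ¬(t ∧ q)) ∨ t   [expand ⊕]
⇔ ¬(t ∨ q) ∨ ¬¬(t ∧ q) ∨ t   [De Morgan]
⇔ (¬t ∧ ¬q) ∨ ¬¬(t ∧ q) ∨ t   [De Morgan]
⇔ (¬t ∧ ¬q) ∨ (t ∧ q) ∨ t   [double negation]
⇔ (¬t ∨ t ∨ t) ∧ (¬t ∨ q ∨ t) ∧ (¬q ∨ t ∨ t) ∧ (¬q ∨ q ∨ t)   [distribute ∨ over ∧]
⇔ ¬q ∨ t   [simplify]

¬q ∨ t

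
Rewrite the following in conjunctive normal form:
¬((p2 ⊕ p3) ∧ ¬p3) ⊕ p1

¬((p2 ⊕ p3) ∧ ¬p3) ⊕ p1
≡ (¬((p2 ⊕ p3) ∧ ¬p3) ∨ p1) ∧ ¬(¬((p2 ⊕ p3) ∧ ¬p3) ∧ p1)   [expand ⊕]
≡ (¬((p2 ∨ p3) ∧ ¬(p2 ∧ p3) ∧ ¬p3) ∨ p1) ∧ ¬(¬((p2 ⊕ p3) ∧ ¬p3) ∧ p1)   [expand ⊕]
≡ (¬((p2 ∨ p3) ∧ ¬(p2 ∧ p3) ∧ ¬p3) ∨ p1) ∧ ¬(¬((p2 ∨ p3) ∧ ¬(p2 ∧ p3) ∧ ¬p3) ∧ p1)   [expand ⊕]
≡ (¬(p2 ∨ p3) ∨ ¬¬(p2 ∧ p3) ∨ ¬¬p3 ∨ p1) ∧ ¬(¬((p2 ∨ p3) ∧ ¬(p2 ∧ p3) ∧ ¬p3) ∧ p1)   [De Morgan]
≡ ((¬p2 ∧ ¬p3) ∨ ¬¬(p2 ∧ p3) ∨ ¬¬p3 ∨ p1) ∧ ¬(¬((p2 ∨ p3) ∧ ¬(p2 ∧ p3) ∧ ¬p3) ∧ p1)   [De Morgan]
≡ ((¬p2 ∧ ¬p3) ∨ (p2 ∧ p3) ∨ ¬¬p3 ∨ p1) ∧ ¬(¬((p2 ∨ p3) ∧ ¬(p2 ∧ p3) ∧ ¬p3) ∧ p1)   [double negation]
≡ ((¬p2 ∧ ¬p3) ∨ (p2 ∧ p3) ∨ p3 ∨ p1) ∧ ¬(¬((p2 ∨ p3) ∧ ¬(p2 ∧ p3) ∧ ¬p3) ∧ p1)   [double negation]
≡ ((¬p2 ∧ ¬p3) ∨ (p2 ∧ p3) ∨ p3 ∨ p1) ∧ (¬¬((p2 ∨ p3) ∧ ¬(p2 ∧ p3) ∧ ¬p3) ∨ ¬p1)   [De Morgan]
≡ ((¬p2 ∧ ¬p3) ∨ (p2 ∧ p3) ∨ p3 ∨ p1) ∧ (((p2 ∨ p3) ∧ ¬(p2 ∧ p3) ∧ ¬p3) ∨ ¬p1)   [double negation]
≡ ((¬p2 ∧ ¬p3) ∨ (p2 ∧ p3) ∨ p3 ∨ p1) ∧ (((p2 ∨ p3) ∧ (¬p2 ∨ ¬p3) ∧ ¬p3) ∨ ¬p1)   [De Morgan]
≡ (¬p2 ∨ p2 ∨ p3 ∨ p1) ∧ (¬p2 ∨ p3 ∨ p3 ∨ p1) ∧ (¬p3 ∨ p2 ∨ p3 ∨ p1) ∧ (¬p3 ∨ p3 ∨ p3 ∨ p1) ∧ (p2 ∨ p3 ∨ ¬p1) ∧ (¬p2 ∨ ¬p3 ∨ ¬p1) ∧ (¬p3 ∨ ¬p1)   [distribute ∨ over ∧]
≡ (¬p2 ∨ p3 ∨ p1) ∧ (p2 ∨ p3 ∨ ¬p1) ∧ (¬p3 ∨ ¬p1)   [simplify]

(¬p2 ∨ p3 ∨ p1) ∧ (p2 ∨ p3 ∨ ¬p1) ∧ (¬p3 ∨ ¬p1)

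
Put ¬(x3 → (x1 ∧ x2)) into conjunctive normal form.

¬(x3 → (x1 ∧ x2))
⇔ ¬(¬x3 ∨ (x1 ∧ x2))   [eliminate →]
⇔ ¬¬x3 ∧ ¬(x1 ∧ x2)   [De Morgan]
⇔ x3 ∧ ¬(x1 ∧ x2)   [double negation]
⇔ x3 ∧ (¬x1 ∨ ¬x2)   [De Morgan]

x3 ∧ (¬x1 ∨ ¬x2)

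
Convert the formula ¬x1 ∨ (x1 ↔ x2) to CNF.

¬x1 ∨ x2

¬x1 ∨ (x1 ↔ x2)
= ¬x1 ∨ ((x1 → x2) ∧ (x2 → x1))   [eliminate ↔]
= ¬x1 ∨ ((¬x1 ∨ x2) ∧ (x2 → x1))   [eliminate →]
= ¬x1 ∨ ((¬x1 ∨ x2) ∧ (¬x2 ∨ x1))   [eliminate →]
= (¬x1 ∨ ¬x1 ∨ x2) ∧ (¬x1 ∨ ¬x2 ∨ x1)   [distribute ∨ over ∧]
= ¬x1 ∨ x2   [simplify]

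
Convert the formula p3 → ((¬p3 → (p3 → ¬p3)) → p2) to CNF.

¬p3 ∨ p2

p3 → ((¬p3 → (p3 → ¬p3)) → p2)
≡ ¬p3 ∨ ((¬p3 → (p3 → ¬p3)) → p2)
≡ ¬p3 ∨ ¬(¬p3 → (p3 → ¬p3)) ∨ p2
≡ ¬p3 ∨ ¬(¬¬p3 ∨ (p3 → ¬p3)) ∨ p2
≡ ¬p3 ∨ ¬(¬¬p3 ∨ ¬p3 ∨ ¬p3) ∨ p2
≡ ¬p3 ∨ (¬¬¬p3 ∧ ¬¬p3 ∧ ¬¬p3) ∨ p2
≡ ¬p3 ∨ (¬p3 ∧ ¬¬p3 ∧ ¬¬p3) ∨ p2
≡ ¬p3 ∨ (¬p3 ∧ p3 ∧ ¬¬p3) ∨ p2
≡ ¬p3 ∨ (¬p3 ∧ p3 ∧ p3) ∨ p2
≡ (¬p3 ∨ ¬p3 ∨ p2) ∧ (¬p3 ∨ p3 ∨ p2) ∧ (¬p3 ∨ p3 ∨ p2)
≡ ¬p3 ∨ p2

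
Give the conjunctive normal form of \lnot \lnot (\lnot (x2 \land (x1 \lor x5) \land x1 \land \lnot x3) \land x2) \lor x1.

x2 \lor x1

\lnot \lnot (\lnot (x2 \land (x1 \lor x5) \land x1 \land \lnot x3) \land x2) \lor x1
⇔ \lnot (x2 \land (x1 \lor x5) \land x1 \land \lnot x3) \land x2 \lor x1   (double negation)
⇔ (\lnot x2 \lor \lnot (x1 \lor x5) \lor \lnot x1 \lor \lnot \lnot x3) \land x2 \lor x1   (De Morgan)
⇔ (\lnot x2 \lor \lnot x1 \land \lnot x5 \lor \lnot x1 \lor \lnot \lnot x3) \land x2 \lor x1   (De Morgan)
⇔ (\lnot x2 \lor \lnot x1 \land \lnot x5 \lor \lnot x1 \lor x3) \land x2 \lor x1   (double negation)
⇔ (\lnot x2 \lor \lnot x1 \lor \lnot x1 \lor x3 \lor x1) \land (\lnot x2 \lor \lnot x5 \lor \lnot x1 \lor x3 \lor x1) \land (x2 \lor x1)   (distribute \lor over \land)
⇔ x2 \lor x1   (simplify)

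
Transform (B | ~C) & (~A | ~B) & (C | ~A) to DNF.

(B | ~C) & (~A | ~B) & (C | ~A)
⇔ (B & ~A & C) | (B & ~A & ~A) | (B & ~B & C) | (B & ~B & ~A) | (~C & ~A & C) | (~C & ~A & ~A) | (~C & ~B & C) | (~C & ~B & ~A)
⇔ (B & ~A) | (~C & ~A)

(B & ~A) | (~C & ~A)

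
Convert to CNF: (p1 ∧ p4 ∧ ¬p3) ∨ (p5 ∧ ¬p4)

(p1 ∧ p4 ∧ ¬p3) ∨ (p5 ∧ ¬p4)
= (p1 ∨ p5) ∧ (p1 ∨ ¬p4) ∧ (p4 ∨ p5) ∧ (p4 ∨ ¬p4) ∧ (¬p3 ∨ p5) ∧ (¬p3 ∨ ¬p4)   — distribute ∨ over ∧
= (p1 ∨ p5) ∧ (p1 ∨ ¬p4) ∧ (p4 ∨ p5) ∧ (¬p3 ∨ p5) ∧ (¬p3 ∨ ¬p4)   — simplify

(p1 ∨ p5) ∧ (p1 ∨ ¬p4) ∧ (p4 ∨ p5) ∧ (¬p3 ∨ p5) ∧ (¬p3 ∨ ¬p4)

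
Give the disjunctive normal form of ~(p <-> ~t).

(p & t) | (~t & ~p)

~(p <-> ~t)
≡ ~((p -> ~t) & (~t -> p))   — eliminate <->
≡ ~((~p | ~t) & (~t -> p))   — eliminate ->
≡ ~((~p | ~t) & (~~t | p))   — eliminate ->
≡ ~(~p | ~t) | ~(~~t | p)   — De Morgan
≡ (~~p & ~~t) | ~(~~t | p)   — De Morgan
≡ (p & ~~t) | ~(~~t | p)   — double negation
≡ (p & t) | ~(~~t | p)   — double negation
≡ (p & t) | (~~~t & ~p)   — De Morgan
≡ (p & t) | (~t & ~p)   — double negation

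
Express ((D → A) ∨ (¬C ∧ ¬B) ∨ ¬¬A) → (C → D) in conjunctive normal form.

D ∨ ¬C

((D → A) ∨ (¬C ∧ ¬B) ∨ ¬¬A) → (C → D)
≡ ¬((D → A) ∨ (¬C ∧ ¬B) ∨ ¬¬A) ∨ (C → D)   [eliminate →]
≡ ¬(¬D ∨ A ∨ (¬C ∧ ¬B) ∨ ¬¬A) ∨ (C → D)   [eliminate →]
≡ ¬(¬D ∨ A ∨ (¬C ∧ ¬B) ∨ ¬¬A) ∨ ¬C ∨ D   [eliminate →]
≡ (¬¬D ∧ ¬A ∧ ¬(¬C ∧ ¬B) ∧ ¬¬¬A) ∨ ¬C ∨ D   [De Morgan]
≡ (D ∧ ¬A ∧ ¬(¬C ∧ ¬B) ∧ ¬¬¬A) ∨ ¬C ∨ D   [double negation]
≡ (D ∧ ¬A ∧ (¬¬C ∨ ¬¬B) ∧ ¬¬¬A) ∨ ¬C ∨ D   [De Morgan]
≡ (D ∧ ¬A ∧ (C ∨ ¬¬B) ∧ ¬¬¬A) ∨ ¬C ∨ D   [double negation]
≡ (D ∧ ¬A ∧ (C ∨ B) ∧ ¬¬¬A) ∨ ¬C ∨ D   [double negation]
≡ (D ∧ ¬A ∧ (C ∨ B) ∧ ¬A) ∨ ¬C ∨ D   [double negation]
≡ (D ∨ ¬C ∨ D) ∧ (¬A ∨ ¬C ∨ D) ∧ (C ∨ B ∨ ¬C ∨ D) ∧ (¬A ∨ ¬C ∨ D)   [distribute ∨ over ∧]
≡ D ∨ ¬C   [simplify]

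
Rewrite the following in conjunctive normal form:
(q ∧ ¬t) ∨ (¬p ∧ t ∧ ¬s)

(q ∧ ¬t) ∨ (¬p ∧ t ∧ ¬s)
= (q ∨ ¬p) ∧ (q ∨ t) ∧ (q ∨ ¬s) ∧ (¬t ∨ ¬p) ∧ (¬t ∨ t) ∧ (¬t ∨ ¬s)   [distribute ∨ over ∧]
= (q ∨ ¬p) ∧ (q ∨ t) ∧ (q ∨ ¬s) ∧ (¬t ∨ ¬p) ∧ (¬t ∨ ¬s)   [simplify]

(q ∨ ¬p) ∧ (q ∨ t) ∧ (q ∨ ¬s) ∧ (¬t ∨ ¬p) ∧ (¬t ∨ ¬s)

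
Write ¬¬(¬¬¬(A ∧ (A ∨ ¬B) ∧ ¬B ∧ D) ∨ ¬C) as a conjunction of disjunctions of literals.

¬A ∨ B ∨ ¬D ∨ ¬C

¬¬(¬¬¬(A ∧ (A ∨ ¬B) ∧ ¬B ∧ D) ∨ ¬C)
≡ ¬¬¬(A ∧ (A ∨ ¬B) ∧ ¬B ∧ D) ∨ ¬C   [double negation]
≡ ¬(A ∧ (A ∨ ¬B) ∧ ¬B ∧ D) ∨ ¬C   [double negation]
≡ ¬A ∨ ¬(A ∨ ¬B) ∨ ¬¬B ∨ ¬D ∨ ¬C   [De Morgan]
≡ ¬A ∨ (¬A ∧ ¬¬B) ∨ ¬¬B ∨ ¬D ∨ ¬C   [De Morgan]
≡ ¬A ∨ (¬A ∧ B) ∨ ¬¬B ∨ ¬D ∨ ¬C   [double negation]
≡ ¬A ∨ (¬A ∧ B) ∨ B ∨ ¬D ∨ ¬C   [double negation]
≡ (¬A ∨ ¬A ∨ B ∨ ¬D ∨ ¬C) ∧ (¬A ∨ B ∨ B ∨ ¬D ∨ ¬C)   [distribute ∨ over ∧]
≡ ¬A ∨ B ∨ ¬D ∨ ¬C   [simplify]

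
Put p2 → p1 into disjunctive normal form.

p2 → p1
≡ ¬p2 ∨ p1   [eliminate →]

¬p2 ∨ p1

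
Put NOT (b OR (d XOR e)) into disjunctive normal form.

(NOT b AND NOT d AND NOT e) OR (NOT b AND e AND d)

NOT (b OR (d XOR e))
= NOT (b OR (d AND NOT e) OR (NOT d AND e))   [expand XOR]
= NOT b AND NOT (d AND NOT e) AND NOT (NOT d AND e)   [De Morgan]
= NOT b AND (NOT d OR NOT NOT e) AND NOT (NOT d AND e)   [De Morgan]
= NOT b AND (NOT d OR e) AND NOT (NOT d AND e)   [double negation]
= NOT b AND (NOT d OR e) AND (NOT NOT d OR NOT e)   [De Morgan]
= NOT b AND (NOT d OR e) AND (d OR NOT e)   [double negation]
= (NOT b AND NOT d AND d) OR (NOT b AND NOT d AND NOT e) OR (NOT b AND e AND d) OR (NOT b AND e AND NOT e)   [distribute AND over OR]
= (NOT b AND NOT d AND NOT e) OR (NOT b AND e AND d)   [simplify]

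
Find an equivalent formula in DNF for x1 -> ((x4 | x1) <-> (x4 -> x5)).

~x1 | (~x4 & x1) | (x5 & x4) | (x5 & x1)

x1 -> ((x4 | x1) <-> (x4 -> x5))
≡ ~x1 | ((x4 | x1) <-> (x4 -> x5))   — eliminate ->
≡ ~x1 | (((x4 | x1) -> (x4 -> x5)) & ((x4 -> x5) -> (x4 | x1)))   — eliminate <->
≡ ~x1 | ((~(x4 | x1) | (x4 -> x5)) & ((x4 -> x5) -> (x4 | x1)))   — eliminate ->
≡ ~x1 | ((~(x4 | x1) | ~x4 | x5) & ((x4 -> x5) -> (x4 | x1)))   — eliminate ->
≡ ~x1 | ((~(x4 | x1) | ~x4 | x5) & (~(x4 -> x5) | x4 | x1))   — eliminate ->
≡ ~x1 | ((~(x4 | x1) | ~x4 | x5) & (~(~x4 | x5) | x4 | x1))   — eliminate ->
≡ ~x1 | (((~x4 & ~x1) | ~x4 | x5) & (~(~x4 | x5) | x4 | x1))   — De Morgan
≡ ~x1 | (((~x4 & ~x1) | ~x4 | x5) & ((~~x4 & ~x5) | x4 | x1))   — De Morgan
≡ ~x1 | (((~x4 & ~x1) | ~x4 | x5) & ((x4 & ~x5) | x4 | x1))   — double negation
≡ ~x1 | (~x4 & ~x1 & x4 & ~x5) | (~x4 & ~x1 & x4) | (~x4 & ~x1 & x1) | (~x4 & x4 & ~x5) | (~x4 & x4) | (~x4 & x1) | (x5 & x4 & ~x5) | (x5 & x4) | (x5 & x1)   — distribute & over |
≡ ~x1 | (~x4 & x1) | (x5 & x4) | (x5 & x1)   — simplify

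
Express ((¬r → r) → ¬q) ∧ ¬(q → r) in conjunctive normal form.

q ∧ ¬r

((¬r → r) → ¬q) ∧ ¬(q → r)
≡ (¬(¬r → r) ∨ ¬q) ∧ ¬(q → r)   [eliminate →]
≡ (¬(¬¬r ∨ r) ∨ ¬q) ∧ ¬(q → r)   [eliminate →]
≡ (¬(¬¬r ∨ r) ∨ ¬q) ∧ ¬(¬q ∨ r)   [eliminate →]
≡ ((¬¬¬r ∧ ¬r) ∨ ¬q) ∧ ¬(¬q ∨ r)   [De Morgan]
≡ ((¬r ∧ ¬r) ∨ ¬q) ∧ ¬(¬q ∨ r)   [double negation]
≡ ((¬r ∧ ¬r) ∨ ¬q) ∧ ¬¬q ∧ ¬r   [De Morgan]
≡ ((¬r ∧ ¬r) ∨ ¬q) ∧ q ∧ ¬r   [double negation]
≡ (¬r ∨ ¬q) ∧ (¬r ∨ ¬q) ∧ q ∧ ¬r   [distribute ∨ over ∧]
≡ q ∧ ¬r   [simplify]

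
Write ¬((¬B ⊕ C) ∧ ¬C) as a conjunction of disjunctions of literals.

¬((¬B ⊕ C) ∧ ¬C)
≡ ¬((¬B ∨ C) ∧ ¬(¬B ∧ C) ∧ ¬C)   [expand ⊕]
≡ ¬(¬B ∨ C) ∨ ¬¬(¬B ∧ C) ∨ ¬¬C   [De Morgan]
≡ (¬¬B ∧ ¬C) ∨ ¬¬(¬B ∧ C) ∨ ¬¬C   [De Morgan]
≡ (B ∧ ¬C) ∨ ¬¬(¬B ∧ C) ∨ ¬¬C   [double negation]
≡ (B ∧ ¬C) ∨ (¬B ∧ C) ∨ ¬¬C   [double negation]
≡ (B ∧ ¬C) ∨ (¬B ∧ C) ∨ C   [double negation]
≡ (B ∨ ¬B ∨ C) ∧ (B ∨ C ∨ C) ∧ (¬C ∨ ¬B ∨ C) ∧ (¬C ∨ C ∨ C)   [distribute ∨ over ∧]
≡ B ∨ C   [simplify]

B ∨ C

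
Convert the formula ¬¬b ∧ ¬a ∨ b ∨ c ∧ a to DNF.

¬¬b ∧ ¬a ∨ b ∨ c ∧ a
= b ∧ ¬a ∨ b ∨ c ∧ a   [double negation]
= b ∨ c ∧ a   [simplify]

b ∨ c ∧ a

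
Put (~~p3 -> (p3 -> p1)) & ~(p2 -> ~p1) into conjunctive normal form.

p2 & p1

(~~p3 -> (p3 -> p1)) & ~(p2 -> ~p1)
≡ (~~~p3 | (p3 -> p1)) & ~(p2 -> ~p1)   [eliminate ->]
≡ (~~~p3 | ~p3 | p1) & ~(p2 -> ~p1)   [eliminate ->]
≡ (~~~p3 | ~p3 | p1) & ~(~p2 | ~p1)   [eliminate ->]
≡ (~p3 | ~p3 | p1) & ~(~p2 | ~p1)   [double negation]
≡ (~p3 | ~p3 | p1) & ~~p2 & ~~p1   [De Morgan]
≡ (~p3 | ~p3 | p1) & p2 & ~~p1   [double negation]
≡ (~p3 | ~p3 | p1) & p2 & p1   [double negation]
≡ p2 & p1   [simplify]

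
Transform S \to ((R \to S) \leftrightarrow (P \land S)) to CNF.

S \to ((R \to S) \leftrightarrow (P \land S))
≡ \lnot S \lor ((R \to S) \leftrightarrow (P \land S))   [eliminate \to]
≡ \lnot S \lor (((R \to S) \to (P \land S)) \land ((P \land S) \to (R \to S)))   [eliminate \leftrightarrow]
≡ \lnot S \lor ((\lnot (R \to S) \lor (P \land S)) \land ((P \land S) \to (R \to S)))   [eliminate \to]
≡ \lnot S \lor ((\lnot (\lnot R \lor S) \lor (P \land S)) \land ((P \land S) \to (R \to S)))   [eliminate \to]
≡ \lnot S \lor ((\lnot (\lnot R \lor S) \lor (P \land S)) \land (\lnot (P \land S) \lor (R \to S)))   [eliminate \to]
≡ \lnot S \lor ((\lnot (\lnot R \lor S) \lor (P \land S)) \land (\lnot (P \land S) \lor \lnot R \lor S))   [eliminate \to]
≡ \lnot S \lor (((\lnot \lnot R \land \lnot S) \lor (P \land S)) \land (\lnot (P \land S) \lor \lnot R \lor S))   [De Morgan]
≡ \lnot S \lor (((R \land \lnot S) \lor (P \land S)) \land (\lnot (P \land S) \lor \lnot R \lor S))   [double negation]
≡ \lnot S \lor (((R \land \lnot S) \lor (P \land S)) \land (\lnot P \lor \lnot S \lor \lnot R \lor S))   [De Morgan]
≡ (\lnot S \lor R \lor P) \land (\lnot S \lor R \lor S) \land (\lnot S \lor \lnot S \lor P) \land (\lnot S \lor \lnot S \lor S) \land (\lnot S \lor \lnot P \lor \lnot S \lor \lnot R \lor S)   [distribute \lor over \land]
≡ \lnot S \lor P   [simplify]

\lnot S \lor P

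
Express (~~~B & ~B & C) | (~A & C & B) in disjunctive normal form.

(~~~B & ~B & C) | (~A & C & B)
⇔ (~B & ~B & C) | (~A & C & B)   [double negation]
⇔ (~B & C) | (~A & C & B)   [simplify]

(~B & C) | (~A & C & B)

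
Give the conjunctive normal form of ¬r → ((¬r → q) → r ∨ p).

r ∨ ¬q ∨ p

¬r → ((¬r → q) → r ∨ p)
≡ ¬¬r ∨ ((¬r → q) → r ∨ p)   [eliminate →]
≡ ¬¬r ∨ ¬(¬r → q) ∨ r ∨ p   [eliminate →]
≡ ¬¬r ∨ ¬(¬¬r ∨ q) ∨ r ∨ p   [eliminate →]
≡ r ∨ ¬(¬¬r ∨ q) ∨ r ∨ p   [double negation]
≡ r ∨ ¬¬¬r ∧ ¬q ∨ r ∨ p   [De Morgan]
≡ r ∨ ¬r ∧ ¬q ∨ r ∨ p   [double negation]
≡ (r ∨ ¬r ∨ r ∨ p) ∧ (r ∨ ¬q ∨ r ∨ p)   [distribute ∨ over ∧]
≡ r ∨ ¬q ∨ p   [simplify]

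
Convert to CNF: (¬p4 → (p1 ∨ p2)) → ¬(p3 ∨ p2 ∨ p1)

(¬p4 → (p1 ∨ p2)) → ¬(p3 ∨ p2 ∨ p1)
= ¬(¬p4 → (p1 ∨ p2)) ∨ ¬(p3 ∨ p2 ∨ p1)   — eliminate →
= ¬(¬¬p4 ∨ p1 ∨ p2) ∨ ¬(p3 ∨ p2 ∨ p1)   — eliminate →
= (¬¬¬p4 ∧ ¬p1 ∧ ¬p2) ∨ ¬(p3 ∨ p2 ∨ p1)   — De Morgan
= (¬p4 ∧ ¬p1 ∧ ¬p2) ∨ ¬(p3 ∨ p2 ∨ p1)   — double negation
= (¬p4 ∧ ¬p1 ∧ ¬p2) ∨ (¬p3 ∧ ¬p2 ∧ ¬p1)   — De Morgan
= (¬p4 ∨ ¬p3) ∧ (¬p4 ∨ ¬p2) ∧ (¬p4 ∨ ¬p1) ∧ (¬p1 ∨ ¬p3) ∧ (¬p1 ∨ ¬p2) ∧ (¬p1 ∨ ¬p1) ∧ (¬p2 ∨ ¬p3) ∧ (¬p2 ∨ ¬p2) ∧ (¬p2 ∨ ¬p1)   — distribute ∨ over ∧
= (¬p4 ∨ ¬p3) ∧ ¬p1 ∧ ¬p2   — simplify

(¬p4 ∨ ¬p3) ∧ ¬p1 ∧ ¬p2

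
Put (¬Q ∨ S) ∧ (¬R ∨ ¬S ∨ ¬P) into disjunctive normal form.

(¬Q ∨ S) ∧ (¬R ∨ ¬S ∨ ¬P)
⇔ ¬Q ∧ ¬R ∨ ¬Q ∧ ¬S ∨ ¬Q ∧ ¬P ∨ S ∧ ¬R ∨ S ∧ ¬S ∨ S ∧ ¬P   [distribute ∧ over ∨]
⇔ ¬Q ∧ ¬R ∨ ¬Q ∧ ¬S ∨ ¬Q ∧ ¬P ∨ S ∧ ¬R ∨ S ∧ ¬P   [simplify]

¬Q ∧ ¬R ∨ ¬Q ∧ ¬S ∨ ¬Q ∧ ¬P ∨ S ∧ ¬R ∨ S ∧ ¬P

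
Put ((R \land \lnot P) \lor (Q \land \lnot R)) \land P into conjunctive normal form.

((R \land \lnot P) \lor (Q \land \lnot R)) \land P
≡ (R \lor Q) \land (R \lor \lnot R) \land (\lnot P \lor Q) \land (\lnot P \lor \lnot R) \land P
≡ (R \lor Q) \land (\lnot P \lor Q) \land (\lnot P \lor \lnot R) \land P

(R \lor Q) \land (\lnot P \lor Q) \land (\lnot P \lor \lnot R) \land P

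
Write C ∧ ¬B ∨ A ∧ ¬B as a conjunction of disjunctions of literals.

(C ∨ A) ∧ ¬B

C ∧ ¬B ∨ A ∧ ¬B
≡ (C ∨ A) ∧ (C ∨ ¬B) ∧ (¬B ∨ A) ∧ (¬B ∨ ¬B)   [distribute ∨ over ∧]
≡ (C ∨ A) ∧ ¬B   [simplify]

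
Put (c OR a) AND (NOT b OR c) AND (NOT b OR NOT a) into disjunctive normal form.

(c AND NOT b) OR (c AND NOT a) OR (a AND NOT b)

(c OR a) AND (NOT b OR c) AND (NOT b OR NOT a)
⇔ (c AND NOT b AND NOT b) OR (c AND NOT b AND NOT a) OR (c AND c AND NOT b) OR (c AND c AND NOT a) OR (a AND NOT b AND NOT b) OR (a AND NOT b AND NOT a) OR (a AND c AND NOT b) OR (a AND c AND NOT a)   [distribute AND over OR]
⇔ (c AND NOT b) OR (c AND NOT a) OR (a AND NOT b)   [simplify]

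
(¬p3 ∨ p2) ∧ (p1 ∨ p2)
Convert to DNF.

(¬p3 ∨ p2) ∧ (p1 ∨ p2)
= (¬p3 ∧ p1) ∨ (¬p3 ∧ p2) ∨ (p2 ∧ p1) ∨ (p2 ∧ p2)   — distribute ∧ over ∨
= (¬p3 ∧ p1) ∨ p2   — simplify

(¬p3 ∧ p1) ∨ p2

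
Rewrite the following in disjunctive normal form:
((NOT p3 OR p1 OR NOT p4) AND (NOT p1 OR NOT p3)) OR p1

((NOT p3 OR p1 OR NOT p4) AND (NOT p1 OR NOT p3)) OR p1
⇔ (NOT p3 AND NOT p1) OR (NOT p3 AND NOT p3) OR (p1 AND NOT p1) OR (p1 AND NOT p3) OR (NOT p4 AND NOT p1) OR (NOT p4 AND NOT p3) OR p1   — distribute AND over OR
⇔ NOT p3 OR (NOT p4 AND NOT p1) OR p1   — simplify

NOT p3 OR (NOT p4 AND NOT p1) OR p1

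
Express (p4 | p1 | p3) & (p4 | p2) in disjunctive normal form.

p4 | (p1 & p2) | (p3 & p2)

(p4 | p1 | p3) & (p4 | p2)
= (p4 & p4) | (p4 & p2) | (p1 & p4) | (p1 & p2) | (p3 & p4) | (p3 & p2)   — distribute & over |
= p4 | (p1 & p2) | (p3 & p2)   — simplify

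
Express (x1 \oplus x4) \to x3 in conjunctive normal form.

(\lnot x1 \lor x4 \lor x3) \land (\lnot x4 \lor x1 \lor x3)

(x1 \oplus x4) \to x3
≡ \lnot (x1 \oplus x4) \lor x3   — eliminate \to
≡ \lnot ((x1 \lor x4) \land \lnot (x1 \land x4)) \lor x3   — expand \oplus
≡ \lnot (x1 \lor x4) \lor \lnot \lnot (x1 \land x4) \lor x3   — De Morgan
≡ (\lnot x1 \land \lnot x4) \lor \lnot \lnot (x1 \land x4) \lor x3   — De Morgan
≡ (\lnot x1 \land \lnot x4) \lor (x1 \land x4) \lor x3   — double negation
≡ (\lnot x1 \lor x1 \lor x3) \land (\lnot x1 \lor x4 \lor x3) \land (\lnot x4 \lor x1 \lor x3) \land (\lnot x4 \lor x4 \lor x3)   — distribute \lor over \land
≡ (\lnot x1 \lor x4 \lor x3) \land (\lnot x4 \lor x1 \lor x3)   — simplify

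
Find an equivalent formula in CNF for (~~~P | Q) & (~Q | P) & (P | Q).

(~~~P | Q) & (~Q | P) & (P | Q)
⇔ (~P | Q) & (~Q | P) & (P | Q)   — double negation

(~P | Q) & (~Q | P) & (P | Q)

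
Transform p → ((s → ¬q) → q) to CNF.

¬p ∨ q

p → ((s → ¬q) → q)
≡ ¬p ∨ ((s → ¬q) → q)   [eliminate →]
≡ ¬p ∨ ¬(s → ¬q) ∨ q   [eliminate →]
≡ ¬p ∨ ¬(¬s ∨ ¬q) ∨ q   [eliminate →]
≡ ¬p ∨ (¬¬s ∧ ¬¬q) ∨ q   [De Morgan]
≡ ¬p ∨ (s ∧ ¬¬q) ∨ q   [double negation]
≡ ¬p ∨ (s ∧ q) ∨ q   [double negation]
≡ (¬p ∨ s ∨ q) ∧ (¬p ∨ q ∨ q)   [distribute ∨ over ∧]
≡ ¬p ∨ q   [simplify]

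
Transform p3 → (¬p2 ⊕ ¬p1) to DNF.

¬p3 ∨ (¬p2 ∧ p1) ∨ (p2 ∧ ¬p1)

p3 → (¬p2 ⊕ ¬p1)
⇔ ¬p3 ∨ (¬p2 ⊕ ¬p1)   [eliminate →]
⇔ ¬p3 ∨ (¬p2 ∧ ¬¬p1) ∨ (¬¬p2 ∧ ¬p1)   [expand ⊕]
⇔ ¬p3 ∨ (¬p2 ∧ p1) ∨ (¬¬p2 ∧ ¬p1)   [double negation]
⇔ ¬p3 ∨ (¬p2 ∧ p1) ∨ (p2 ∧ ¬p1)   [double negation]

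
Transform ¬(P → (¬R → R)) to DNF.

¬(P → (¬R → R))
= ¬(¬P ∨ (¬R → R))   (eliminate →)
= ¬(¬P ∨ ¬¬R ∨ R)   (eliminate →)
= ¬¬P ∧ ¬¬¬R ∧ ¬R   (De Morgan)
= P ∧ ¬¬¬R ∧ ¬R   (double negation)
= P ∧ ¬R ∧ ¬R   (double negation)
= P ∧ ¬R   (simplify)

P ∧ ¬R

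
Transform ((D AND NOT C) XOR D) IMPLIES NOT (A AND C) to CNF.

((D AND NOT C) XOR D) IMPLIES NOT (A AND C)
≡ NOT ((D AND NOT C) XOR D) OR NOT (A AND C)   [eliminate IMPLIES]
≡ NOT (((D AND NOT C) OR D) AND NOT (D AND NOT C AND D)) OR NOT (A AND C)   [expand XOR]
≡ NOT ((D AND NOT C) OR D) OR NOT NOT (D AND NOT C AND D) OR NOT (A AND C)   [De Morgan]
≡ (NOT (D AND NOT C) AND NOT D) OR NOT NOT (D AND NOT C AND D) OR NOT (A AND C)   [De Morgan]
≡ ((NOT D OR NOT NOT C) AND NOT D) OR NOT NOT (D AND NOT C AND D) OR NOT (A AND C)   [De Morgan]
≡ ((NOT D OR C) AND NOT D) OR NOT NOT (D AND NOT C AND D) OR NOT (A AND C)   [double negation]
≡ ((NOT D OR C) AND NOT D) OR (D AND NOT C AND D) OR NOT (A AND C)   [double negation]
≡ ((NOT D OR C) AND NOT D) OR (D AND NOT C AND D) OR NOT A OR NOT C   [De Morgan]
≡ (NOT D OR C OR D OR NOT A OR NOT C) AND (NOT D OR C OR NOT C OR NOT A OR NOT C) AND (NOT D OR C OR D OR NOT A OR NOT C) AND (NOT D OR D OR NOT A OR NOT C) AND (NOT D OR NOT C OR NOT A OR NOT C) AND (NOT D OR D OR NOT A OR NOT C)   [distribute OR over AND]
≡ NOT D OR NOT C OR NOT A   [simplify]

NOT D OR NOT C OR NOT A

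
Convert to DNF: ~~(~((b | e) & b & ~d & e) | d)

~b | d | ~e

~~(~((b | e) & b & ~d & e) | d)
⇔ ~((b | e) & b & ~d & e) | d   — double negation
⇔ ~(b | e) | ~b | ~~d | ~e | d   — De Morgan
⇔ (~b & ~e) | ~b | ~~d | ~e | d   — De Morgan
⇔ (~b & ~e) | ~b | d | ~e | d   — double negation
⇔ ~b | d | ~e   — simplify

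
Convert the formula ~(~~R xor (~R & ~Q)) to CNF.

~(~~R xor (~R & ~Q))
= ~((~~R | (~R & ~Q)) & ~(~~R & ~R & ~Q))   [expand xor]
= ~(~~R | (~R & ~Q)) | ~~(~~R & ~R & ~Q)   [De Morgan]
= (~~~R & ~(~R & ~Q)) | ~~(~~R & ~R & ~Q)   [De Morgan]
= (~R & ~(~R & ~Q)) | ~~(~~R & ~R & ~Q)   [double negation]
= (~R & (~~R | ~~Q)) | ~~(~~R & ~R & ~Q)   [De Morgan]
= (~R & (R | ~~Q)) | ~~(~~R & ~R & ~Q)   [double negation]
= (~R & (R | Q)) | ~~(~~R & ~R & ~Q)   [double negation]
= (~R & (R | Q)) | (~~R & ~R & ~Q)   [double negation]
= (~R & (R | Q)) | (R & ~R & ~Q)   [double negation]
= (~R | R) & (~R | ~R) & (~R | ~Q) & (R | Q | R) & (R | Q | ~R) & (R | Q | ~Q)   [distribute | over &]
= ~R & (R | Q)   [simplify]

~R & (R | Q)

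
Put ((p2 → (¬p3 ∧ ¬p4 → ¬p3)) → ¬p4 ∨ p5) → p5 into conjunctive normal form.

((p2 → (¬p3 ∧ ¬p4 → ¬p3)) → ¬p4 ∨ p5) → p5
≡ ¬((p2 → (¬p3 ∧ ¬p4 → ¬p3)) → ¬p4 ∨ p5) ∨ p5   [eliminate →]
≡ ¬(¬(p2 → (¬p3 ∧ ¬p4 → ¬p3)) ∨ ¬p4 ∨ p5) ∨ p5   [eliminate →]
≡ ¬(¬(¬p2 ∨ (¬p3 ∧ ¬p4 → ¬p3)) ∨ ¬p4 ∨ p5) ∨ p5   [eliminate →]
≡ ¬(¬(¬p2 ∨ ¬(¬p3 ∧ ¬p4) ∨ ¬p3) ∨ ¬p4 ∨ p5) ∨ p5   [eliminate →]
≡ ¬¬(¬p2 ∨ ¬(¬p3 ∧ ¬p4) ∨ ¬p3) ∧ ¬¬p4 ∧ ¬p5 ∨ p5   [De Morgan]
≡ (¬p2 ∨ ¬(¬p3 ∧ ¬p4) ∨ ¬p3) ∧ ¬¬p4 ∧ ¬p5 ∨ p5   [double negation]
≡ (¬p2 ∨ ¬¬p3 ∨ ¬¬p4 ∨ ¬p3) ∧ ¬¬p4 ∧ ¬p5 ∨ p5   [De Morgan]
≡ (¬p2 ∨ p3 ∨ ¬¬p4 ∨ ¬p3) ∧ ¬¬p4 ∧ ¬p5 ∨ p5   [double negation]
≡ (¬p2 ∨ p3 ∨ p4 ∨ ¬p3) ∧ ¬¬p4 ∧ ¬p5 ∨ p5   [double negation]
≡ (¬p2 ∨ p3 ∨ p4 ∨ ¬p3) ∧ p4 ∧ ¬p5 ∨ p5   [double negation]
≡ (¬p2 ∨ p3 ∨ p4 ∨ ¬p3 ∨ p5) ∧ (p4 ∨ p5) ∧ (¬p5 ∨ p5)   [distribute ∨ over ∧]
≡ p4 ∨ p5   [simplify]

p4 ∨ p5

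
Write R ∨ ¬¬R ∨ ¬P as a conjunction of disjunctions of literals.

R ∨ ¬P

R ∨ ¬¬R ∨ ¬P
= R ∨ R ∨ ¬P   [double negation]
= R ∨ ¬P   [simplify]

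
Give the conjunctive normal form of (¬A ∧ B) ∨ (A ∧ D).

(¬A ∨ D) ∧ (B ∨ A) ∧ (B ∨ D)

(¬A ∧ B) ∨ (A ∧ D)
⇔ (¬A ∨ A) ∧ (¬A ∨ D) ∧ (B ∨ A) ∧ (B ∨ D)   [distribute ∨ over ∧]
⇔ (¬A ∨ D) ∧ (B ∨ A) ∧ (B ∨ D)   [simplify]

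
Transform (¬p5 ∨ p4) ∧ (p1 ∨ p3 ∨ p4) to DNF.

(¬p5 ∧ p1) ∨ (¬p5 ∧ p3) ∨ p4

(¬p5 ∨ p4) ∧ (p1 ∨ p3 ∨ p4)
≡ (¬p5 ∧ p1) ∨ (¬p5 ∧ p3) ∨ (¬p5 ∧ p4) ∨ (p4 ∧ p1) ∨ (p4 ∧ p3) ∨ (p4 ∧ p4)   [distribute ∧ over ∨]
≡ (¬p5 ∧ p1) ∨ (¬p5 ∧ p3) ∨ p4   [simplify]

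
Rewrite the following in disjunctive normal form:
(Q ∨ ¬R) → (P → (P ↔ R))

(Q ∨ ¬R) → (P → (P ↔ R))
≡ ¬(Q ∨ ¬R) ∨ (P → (P ↔ R))   [eliminate →]
≡ ¬(Q ∨ ¬R) ∨ ¬P ∨ (P ↔ R)   [eliminate →]
≡ ¬(Q ∨ ¬R) ∨ ¬P ∨ ((P → R) ∧ (R → P))   [eliminate ↔]
≡ ¬(Q ∨ ¬R) ∨ ¬P ∨ ((¬P ∨ R) ∧ (R → P))   [eliminate →]
≡ ¬(Q ∨ ¬R) ∨ ¬P ∨ ((¬P ∨ R) ∧ (¬R ∨ P))   [eliminate →]
≡ (¬Q ∧ ¬¬R) ∨ ¬P ∨ ((¬P ∨ R) ∧ (¬R ∨ P))   [De Morgan]
≡ (¬Q ∧ R) ∨ ¬P ∨ ((¬P ∨ R) ∧ (¬R ∨ P))   [double negation]
≡ (¬Q ∧ R) ∨ ¬P ∨ (¬P ∧ ¬R) ∨ (¬P ∧ P) ∨ (R ∧ ¬R) ∨ (R ∧ P)   [distribute ∧ over ∨]
≡ (¬Q ∧ R) ∨ ¬P ∨ (R ∧ P)   [simplify]

(¬Q ∧ R) ∨ ¬P ∨ (R ∧ P)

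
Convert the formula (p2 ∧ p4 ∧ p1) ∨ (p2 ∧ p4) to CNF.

p2 ∧ p4

(p2 ∧ p4 ∧ p1) ∨ (p2 ∧ p4)
≡ (p2 ∨ p2) ∧ (p2 ∨ p4) ∧ (p4 ∨ p2) ∧ (p4 ∨ p4) ∧ (p1 ∨ p2) ∧ (p1 ∨ p4)   [distribute ∨ over ∧]
≡ p2 ∧ p4   [simplify]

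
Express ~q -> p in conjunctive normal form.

q | p

~q -> p
≡ ~~q | p   — eliminate ->
≡ q | p   — double negation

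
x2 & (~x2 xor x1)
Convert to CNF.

x2 & (~x2 | x1)

x2 & (~x2 xor x1)
⇔ x2 & (~x2 | x1) & ~(~x2 & x1)
⇔ x2 & (~x2 | x1) & (~~x2 | ~x1)
⇔ x2 & (~x2 | x1) & (x2 | ~x1)
⇔ x2 & (~x2 | x1)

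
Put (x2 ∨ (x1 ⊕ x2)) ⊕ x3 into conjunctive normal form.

(x2 ∨ (x1 ⊕ x2)) ⊕ x3
≡ (x2 ∨ (x1 ⊕ x2) ∨ x3) ∧ ¬((x2 ∨ (x1 ⊕ x2)) ∧ x3)
≡ (x2 ∨ ((x1 ∨ x2) ∧ ¬(x1 ∧ x2)) ∨ x3) ∧ ¬((x2 ∨ (x1 ⊕ x2)) ∧ x3)
≡ (x2 ∨ ((x1 ∨ x2) ∧ ¬(x1 ∧ x2)) ∨ x3) ∧ ¬((x2 ∨ ((x1 ∨ x2) ∧ ¬(x1 ∧ x2))) ∧ x3)
≡ (x2 ∨ ((x1 ∨ x2) ∧ (¬x1 ∨ ¬x2)) ∨ x3) ∧ ¬((x2 ∨ ((x1 ∨ x2) ∧ ¬(x1 ∧ x2))) ∧ x3)
≡ (x2 ∨ ((x1 ∨ x2) ∧ (¬x1 ∨ ¬x2)) ∨ x3) ∧ (¬(x2 ∨ ((x1 ∨ x2) ∧ ¬(x1 ∧ x2))) ∨ ¬x3)
≡ (x2 ∨ ((x1 ∨ x2) ∧ (¬x1 ∨ ¬x2)) ∨ x3) ∧ ((¬x2 ∧ ¬((x1 ∨ x2) ∧ ¬(x1 ∧ x2))) ∨ ¬x3)
≡ (x2 ∨ ((x1 ∨ x2) ∧ (¬x1 ∨ ¬x2)) ∨ x3) ∧ ((¬x2 ∧ (¬(x1 ∨ x2) ∨ ¬¬(x1 ∧ x2))) ∨ ¬x3)
≡ (x2 ∨ ((x1 ∨ x2) ∧ (¬x1 ∨ ¬x2)) ∨ x3) ∧ ((¬x2 ∧ ((¬x1 ∧ ¬x2) ∨ ¬¬(x1 ∧ x2))) ∨ ¬x3)
≡ (x2 ∨ ((x1 ∨ x2) ∧ (¬x1 ∨ ¬x2)) ∨ x3) ∧ ((¬x2 ∧ ((¬x1 ∧ ¬x2) ∨ (x1 ∧ x2))) ∨ ¬x3)
≡ (x2 ∨ x1 ∨ x2 ∨ x3) ∧ (x2 ∨ ¬x1 ∨ ¬x2 ∨ x3) ∧ (¬x2 ∨ ¬x3) ∧ (¬x1 ∨ x1 ∨ ¬x3) ∧ (¬x1 ∨ x2 ∨ ¬x3) ∧ (¬x2 ∨ x1 ∨ ¬x3) ∧ (¬x2 ∨ x2 ∨ ¬x3)
≡ (x2 ∨ x1 ∨ x3) ∧ (¬x2 ∨ ¬x3) ∧ (¬x1 ∨ x2 ∨ ¬x3)

(x2 ∨ x1 ∨ x3) ∧ (¬x2 ∨ ¬x3) ∧ (¬x1 ∨ x2 ∨ ¬x3)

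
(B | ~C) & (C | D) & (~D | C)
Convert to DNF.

B & C

(B | ~C) & (C | D) & (~D | C)
⇔ (B & C & ~D) | (B & C & C) | (B & D & ~D) | (B & D & C) | (~C & C & ~D) | (~C & C & C) | (~C & D & ~D) | (~C & D & C)
⇔ B & C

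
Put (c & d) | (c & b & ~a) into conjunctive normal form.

(c & d) | (c & b & ~a)
= (c | c) & (c | b) & (c | ~a) & (d | c) & (d | b) & (d | ~a)   [distribute | over &]
= c & (d | b) & (d | ~a)   [simplify]

c & (d | b) & (d | ~a)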